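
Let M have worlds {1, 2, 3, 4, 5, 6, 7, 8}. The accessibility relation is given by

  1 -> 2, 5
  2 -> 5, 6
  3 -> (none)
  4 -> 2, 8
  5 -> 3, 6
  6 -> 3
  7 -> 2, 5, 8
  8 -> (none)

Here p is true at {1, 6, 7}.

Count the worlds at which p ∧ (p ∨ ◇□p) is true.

1: p is T, p ∨ ◇□p is T. ✓
2: p is F, p ∨ ◇□p is F. ✗
3: p is F, p ∨ ◇□p is F. ✗
4: p is F, p ∨ ◇□p is T. ✗
5: p is F, p ∨ ◇□p is T. ✗
6: p is T, p ∨ ◇□p is T. ✓
7: p is T, p ∨ ◇□p is T. ✓
8: p is F, p ∨ ◇□p is F. ✗
Satisfying worlds: {1, 6, 7}.

3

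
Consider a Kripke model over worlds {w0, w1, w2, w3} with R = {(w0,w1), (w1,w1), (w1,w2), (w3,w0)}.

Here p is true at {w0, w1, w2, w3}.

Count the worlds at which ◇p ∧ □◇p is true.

2

w0: ◇p is T, □◇p is T. ✓
w1: ◇p is T, □◇p is F. ✗
w2: ◇p is F, □◇p is T. ✗
w3: ◇p is T, □◇p is T. ✓
Satisfying worlds: {w0, w3}.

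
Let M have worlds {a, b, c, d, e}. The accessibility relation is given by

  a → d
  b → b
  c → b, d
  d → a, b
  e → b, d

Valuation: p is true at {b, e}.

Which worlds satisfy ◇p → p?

a: ◇p is F, p is F. ✓
b: ◇p is T, p is T. ✓
c: ◇p is T, p is F. ✗
d: ◇p is T, p is F. ✗
e: ◇p is T, p is T. ✓

{a, b, e}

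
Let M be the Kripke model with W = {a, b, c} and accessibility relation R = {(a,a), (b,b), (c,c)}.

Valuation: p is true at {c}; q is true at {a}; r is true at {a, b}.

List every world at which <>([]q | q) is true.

{a}

a: successors {a}; []q | q there: a:T. ✓
b: successors {b}; []q | q there: b:F. ✗
c: successors {c}; []q | q there: c:F. ✗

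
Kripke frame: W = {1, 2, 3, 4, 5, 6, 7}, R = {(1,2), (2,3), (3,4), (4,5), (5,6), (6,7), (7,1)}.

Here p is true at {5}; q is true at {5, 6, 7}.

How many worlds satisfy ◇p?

1

1: successors {2}; p there: 2:F. ✗
2: successors {3}; p there: 3:F. ✗
3: successors {4}; p there: 4:F. ✗
4: successors {5}; p there: 5:T. ✓
5: successors {6}; p there: 6:F. ✗
6: successors {7}; p there: 7:F. ✗
7: successors {1}; p there: 1:F. ✗
Satisfying worlds: {4}.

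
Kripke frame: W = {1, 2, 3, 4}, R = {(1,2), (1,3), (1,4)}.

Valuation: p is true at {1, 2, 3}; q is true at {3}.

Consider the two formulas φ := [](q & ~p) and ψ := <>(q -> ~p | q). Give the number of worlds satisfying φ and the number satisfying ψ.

For [](q & ~p):
1: successors {2, 3, 4}; q & ~p there: 2:F, 3:F, 4:F. ✗
2: no successors, so [](q & ~p) holds vacuously. ✓
3: no successors, so [](q & ~p) holds vacuously. ✓
4: no successors, so [](q & ~p) holds vacuously. ✓
— 3 worlds.
For <>(q -> ~p | q):
1: successors {2, 3, 4}; q -> ~p | q there: 2:T, 3:T, 4:T. ✓
2: no successors, so <>(q -> ~p | q) fails. ✗
3: no successors, so <>(q -> ~p | q) fails. ✗
4: no successors, so <>(q -> ~p | q) fails. ✗
— 1 world.

3 and 1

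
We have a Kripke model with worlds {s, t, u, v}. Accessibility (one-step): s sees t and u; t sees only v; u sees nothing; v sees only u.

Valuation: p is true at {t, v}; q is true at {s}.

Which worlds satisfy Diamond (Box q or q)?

s: successors {t, u}; Box q or q there: t:F, u:T. ✓
t: successors {v}; Box q or q there: v:F. ✗
u: no successors, so Diamond (Box q or q) fails. ✗
v: successors {u}; Box q or q there: u:T. ✓

{s, v}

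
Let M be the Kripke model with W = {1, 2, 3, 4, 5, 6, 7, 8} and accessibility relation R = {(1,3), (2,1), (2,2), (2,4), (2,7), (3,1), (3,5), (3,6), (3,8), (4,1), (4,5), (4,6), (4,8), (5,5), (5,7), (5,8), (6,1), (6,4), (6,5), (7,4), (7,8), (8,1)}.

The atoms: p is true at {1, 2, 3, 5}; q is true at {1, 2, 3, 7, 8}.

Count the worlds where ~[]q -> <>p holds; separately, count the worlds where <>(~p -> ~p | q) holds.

7 and 8

For ~[]q -> <>p:
1: ~[]q is F, <>p is T. ✓
2: ~[]q is T, <>p is T. ✓
3: ~[]q is T, <>p is T. ✓
4: ~[]q is T, <>p is T. ✓
5: ~[]q is T, <>p is T. ✓
6: ~[]q is T, <>p is T. ✓
7: ~[]q is T, <>p is F. ✗
8: ~[]q is F, <>p is T. ✓
— 7 worlds.
For <>(~p -> ~p | q):
1: successors {3}; ~p -> ~p | q there: 3:T. ✓
2: successors {1, 2, 4, 7}; ~p -> ~p | q there: 1:T, 2:T, 4:T, 7:T. ✓
3: successors {1, 5, 6, 8}; ~p -> ~p | q there: 1:T, 5:T, 6:T, 8:T. ✓
4: successors {1, 5, 6, 8}; ~p -> ~p | q there: 1:T, 5:T, 6:T, 8:T. ✓
5: successors {5, 7, 8}; ~p -> ~p | q there: 5:T, 7:T, 8:T. ✓
6: successors {1, 4, 5}; ~p -> ~p | q there: 1:T, 4:T, 5:T. ✓
7: successors {4, 8}; ~p -> ~p | q there: 4:T, 8:T. ✓
8: successors {1}; ~p -> ~p | q there: 1:T. ✓
— 8 worlds.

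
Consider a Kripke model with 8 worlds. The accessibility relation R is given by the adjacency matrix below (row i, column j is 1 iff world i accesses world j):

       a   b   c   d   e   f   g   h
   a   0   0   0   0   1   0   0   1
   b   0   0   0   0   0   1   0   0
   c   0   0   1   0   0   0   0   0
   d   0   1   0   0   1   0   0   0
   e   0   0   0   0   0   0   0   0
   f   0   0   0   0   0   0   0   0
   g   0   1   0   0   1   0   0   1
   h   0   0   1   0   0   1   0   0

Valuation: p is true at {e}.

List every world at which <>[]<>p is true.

a: successors {e, h}; []<>p there: e:T, h:F. ✓
b: successors {f}; []<>p there: f:T. ✓
c: successors {c}; []<>p there: c:F. ✗
d: successors {b, e}; []<>p there: b:F, e:T. ✓
e: no successors, so <>[]<>p fails. ✗
f: no successors, so <>[]<>p fails. ✗
g: successors {b, e, h}; []<>p there: b:F, e:T, h:F. ✓
h: successors {c, f}; []<>p there: c:F, f:T. ✓

{a, b, d, g, h}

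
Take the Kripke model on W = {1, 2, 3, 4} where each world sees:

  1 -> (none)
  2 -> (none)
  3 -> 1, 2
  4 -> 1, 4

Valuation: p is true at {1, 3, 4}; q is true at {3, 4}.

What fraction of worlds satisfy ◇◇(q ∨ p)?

1: no successors, so ◇◇(q ∨ p) fails. ✗
2: no successors, so ◇◇(q ∨ p) fails. ✗
3: successors {1, 2}; ◇(q ∨ p) there: 1:F, 2:F. ✗
4: successors {1, 4}; ◇(q ∨ p) there: 1:F, 4:T. ✓
That's 1 of 4 worlds, so 1/4.

1/4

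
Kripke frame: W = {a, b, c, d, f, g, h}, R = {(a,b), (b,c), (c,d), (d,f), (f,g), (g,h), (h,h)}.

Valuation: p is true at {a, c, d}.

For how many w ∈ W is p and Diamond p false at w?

6

a: p is T, Diamond p is F. ✗
b: p is F, Diamond p is T. ✗
c: p is T, Diamond p is T. ✓
d: p is T, Diamond p is F. ✗
f: p is F, Diamond p is F. ✗
g: p is F, Diamond p is F. ✗
h: p is F, Diamond p is F. ✗
Satisfying worlds: {c}.
So p and Diamond p fails at the other 6 worlds.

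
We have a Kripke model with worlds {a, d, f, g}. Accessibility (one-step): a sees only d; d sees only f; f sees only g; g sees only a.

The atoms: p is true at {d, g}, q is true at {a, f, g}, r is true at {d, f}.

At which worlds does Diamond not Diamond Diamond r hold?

a: successors {d}; not Diamond Diamond r there: d:T. ✓
d: successors {f}; not Diamond Diamond r there: f:T. ✓
f: successors {g}; not Diamond Diamond r there: g:F. ✗
g: successors {a}; not Diamond Diamond r there: a:F. ✗

{a, d}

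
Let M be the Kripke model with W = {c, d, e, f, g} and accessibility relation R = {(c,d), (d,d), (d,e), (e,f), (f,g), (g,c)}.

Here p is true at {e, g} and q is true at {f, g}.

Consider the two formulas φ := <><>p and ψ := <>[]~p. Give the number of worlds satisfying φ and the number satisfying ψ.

For <><>p:
c: successors {d}; <>p there: d:T. ✓
d: successors {d, e}; <>p there: d:T, e:F. ✓
e: successors {f}; <>p there: f:T. ✓
f: successors {g}; <>p there: g:F. ✗
g: successors {c}; <>p there: c:F. ✗
— 3 worlds.
For <>[]~p:
c: successors {d}; []~p there: d:F. ✗
d: successors {d, e}; []~p there: d:F, e:T. ✓
e: successors {f}; []~p there: f:F. ✗
f: successors {g}; []~p there: g:T. ✓
g: successors {c}; []~p there: c:T. ✓
— 3 worlds.

3 and 3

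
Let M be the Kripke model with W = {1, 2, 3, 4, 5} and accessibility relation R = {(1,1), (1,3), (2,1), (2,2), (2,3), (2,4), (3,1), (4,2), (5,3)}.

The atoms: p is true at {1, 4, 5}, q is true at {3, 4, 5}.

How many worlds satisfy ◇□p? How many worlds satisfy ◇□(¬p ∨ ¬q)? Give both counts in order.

For ◇□p:
1: successors {1, 3}; □p there: 1:F, 3:T. ✓
2: successors {1, 2, 3, 4}; □p there: 1:F, 2:F, 3:T, 4:F. ✓
3: successors {1}; □p there: 1:F. ✗
4: successors {2}; □p there: 2:F. ✗
5: successors {3}; □p there: 3:T. ✓
— 3 worlds.
For ◇□(¬p ∨ ¬q):
1: successors {1, 3}; □(¬p ∨ ¬q) there: 1:T, 3:T. ✓
2: successors {1, 2, 3, 4}; □(¬p ∨ ¬q) there: 1:T, 2:F, 3:T, 4:T. ✓
3: successors {1}; □(¬p ∨ ¬q) there: 1:T. ✓
4: successors {2}; □(¬p ∨ ¬q) there: 2:F. ✗
5: successors {3}; □(¬p ∨ ¬q) there: 3:T. ✓
— 4 worlds.

3 and 4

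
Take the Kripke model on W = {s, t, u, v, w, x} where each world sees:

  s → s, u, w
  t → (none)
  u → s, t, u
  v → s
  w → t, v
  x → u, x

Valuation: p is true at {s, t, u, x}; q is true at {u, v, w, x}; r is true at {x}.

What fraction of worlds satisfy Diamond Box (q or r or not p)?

s: successors {s, u, w}; Box (q or r or not p) there: s:F, u:F, w:F. ✗
t: no successors, so Diamond Box (q or r or not p) fails. ✗
u: successors {s, t, u}; Box (q or r or not p) there: s:F, t:T, u:F. ✓
v: successors {s}; Box (q or r or not p) there: s:F. ✗
w: successors {t, v}; Box (q or r or not p) there: t:T, v:F. ✓
x: successors {u, x}; Box (q or r or not p) there: u:F, x:T. ✓
That's 3 of 6 worlds, so 3/6 = 1/2.

1/2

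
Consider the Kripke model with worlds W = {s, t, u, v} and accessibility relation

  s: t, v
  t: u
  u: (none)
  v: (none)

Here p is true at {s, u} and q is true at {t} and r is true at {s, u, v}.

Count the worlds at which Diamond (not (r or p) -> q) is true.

s: successors {t, v}; not (r or p) -> q there: t:T, v:T. ✓
t: successors {u}; not (r or p) -> q there: u:T. ✓
u: no successors, so Diamond (not (r or p) -> q) fails. ✗
v: no successors, so Diamond (not (r or p) -> q) fails. ✗
Satisfying worlds: {s, t}.

2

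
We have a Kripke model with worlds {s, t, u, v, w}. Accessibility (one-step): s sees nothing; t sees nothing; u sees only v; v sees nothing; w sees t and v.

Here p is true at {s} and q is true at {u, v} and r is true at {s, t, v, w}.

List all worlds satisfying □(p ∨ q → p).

{s, t, v}

s: no successors, so □(p ∨ q → p) holds vacuously. ✓
t: no successors, so □(p ∨ q → p) holds vacuously. ✓
u: successors {v}; p ∨ q → p there: v:F. ✗
v: no successors, so □(p ∨ q → p) holds vacuously. ✓
w: successors {t, v}; p ∨ q → p there: t:T, v:F. ✗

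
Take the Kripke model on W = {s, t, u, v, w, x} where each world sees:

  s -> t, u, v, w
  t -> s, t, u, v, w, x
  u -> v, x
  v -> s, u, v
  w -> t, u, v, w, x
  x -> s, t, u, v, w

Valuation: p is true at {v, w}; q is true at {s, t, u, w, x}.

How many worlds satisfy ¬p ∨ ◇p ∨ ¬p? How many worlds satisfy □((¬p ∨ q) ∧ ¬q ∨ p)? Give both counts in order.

6 and 0

For ¬p ∨ ◇p ∨ ¬p:
s: ¬p ∨ ◇p is T, ¬p is T. ✓
t: ¬p ∨ ◇p is T, ¬p is T. ✓
u: ¬p ∨ ◇p is T, ¬p is T. ✓
v: ¬p ∨ ◇p is T, ¬p is F. ✓
w: ¬p ∨ ◇p is T, ¬p is F. ✓
x: ¬p ∨ ◇p is T, ¬p is T. ✓
— 6 worlds.
For □((¬p ∨ q) ∧ ¬q ∨ p):
s: successors {t, u, v, w}; (¬p ∨ q) ∧ ¬q ∨ p there: t:F, u:F, v:T, w:T. ✗
t: successors {s, t, u, v, w, x}; (¬p ∨ q) ∧ ¬q ∨ p there: s:F, t:F, u:F, v:T, w:T, x:F. ✗
u: successors {v, x}; (¬p ∨ q) ∧ ¬q ∨ p there: v:T, x:F. ✗
v: successors {s, u, v}; (¬p ∨ q) ∧ ¬q ∨ p there: s:F, u:F, v:T. ✗
w: successors {t, u, v, w, x}; (¬p ∨ q) ∧ ¬q ∨ p there: t:F, u:F, v:T, w:T, x:F. ✗
x: successors {s, t, u, v, w}; (¬p ∨ q) ∧ ¬q ∨ p there: s:F, t:F, u:F, v:T, w:T. ✗
— 0 worlds.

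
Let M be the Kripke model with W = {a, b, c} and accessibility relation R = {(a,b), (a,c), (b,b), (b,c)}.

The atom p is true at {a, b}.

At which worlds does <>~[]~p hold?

a: successors {b, c}; ~[]~p there: b:T, c:F. ✓
b: successors {b, c}; ~[]~p there: b:T, c:F. ✓
c: no successors, so <>~[]~p fails. ✗

{a, b}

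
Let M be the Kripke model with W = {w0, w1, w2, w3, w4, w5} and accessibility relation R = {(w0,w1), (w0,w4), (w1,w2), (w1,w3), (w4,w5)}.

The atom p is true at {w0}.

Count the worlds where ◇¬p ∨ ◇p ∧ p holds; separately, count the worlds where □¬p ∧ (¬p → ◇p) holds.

3 and 1

For ◇¬p ∨ ◇p ∧ p:
w0: ◇¬p is T, ◇p ∧ p is F. ✓
w1: ◇¬p is T, ◇p ∧ p is F. ✓
w2: ◇¬p is F, ◇p ∧ p is F. ✗
w3: ◇¬p is F, ◇p ∧ p is F. ✗
w4: ◇¬p is T, ◇p ∧ p is F. ✓
w5: ◇¬p is F, ◇p ∧ p is F. ✗
— 3 worlds.
For □¬p ∧ (¬p → ◇p):
w0: □¬p is T, ¬p → ◇p is T. ✓
w1: □¬p is T, ¬p → ◇p is F. ✗
w2: □¬p is T, ¬p → ◇p is F. ✗
w3: □¬p is T, ¬p → ◇p is F. ✗
w4: □¬p is T, ¬p → ◇p is F. ✗
w5: □¬p is T, ¬p → ◇p is F. ✗
— 1 world.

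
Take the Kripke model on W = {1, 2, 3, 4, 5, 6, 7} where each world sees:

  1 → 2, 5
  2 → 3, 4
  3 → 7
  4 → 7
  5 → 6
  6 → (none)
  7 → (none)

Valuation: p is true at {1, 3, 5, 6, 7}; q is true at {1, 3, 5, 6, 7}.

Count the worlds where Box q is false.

2

1: successors {2, 5}; q there: 2:F, 5:T. ✗
2: successors {3, 4}; q there: 3:T, 4:F. ✗
3: successors {7}; q there: 7:T. ✓
4: successors {7}; q there: 7:T. ✓
5: successors {6}; q there: 6:T. ✓
6: no successors, so Box q holds vacuously. ✓
7: no successors, so Box q holds vacuously. ✓
Satisfying worlds: {3, 4, 5, 6, 7}.
So Box q fails at the other 2 worlds.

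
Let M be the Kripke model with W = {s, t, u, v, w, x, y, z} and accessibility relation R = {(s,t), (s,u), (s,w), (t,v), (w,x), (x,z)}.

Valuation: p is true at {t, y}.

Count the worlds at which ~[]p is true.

4

s: []p is F. ✓
t: []p is F. ✓
u: []p is T. ✗
v: []p is T. ✗
w: []p is F. ✓
x: []p is F. ✓
y: []p is T. ✗
z: []p is T. ✗
Satisfying worlds: {s, t, w, x}.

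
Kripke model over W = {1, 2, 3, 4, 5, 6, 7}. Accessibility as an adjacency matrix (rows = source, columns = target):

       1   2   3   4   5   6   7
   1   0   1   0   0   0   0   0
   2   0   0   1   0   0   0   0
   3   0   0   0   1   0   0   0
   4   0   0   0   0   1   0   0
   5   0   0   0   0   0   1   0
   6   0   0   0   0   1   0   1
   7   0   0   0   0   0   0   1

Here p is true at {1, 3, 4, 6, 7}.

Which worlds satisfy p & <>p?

1: p is T, <>p is F. ✗
2: p is F, <>p is T. ✗
3: p is T, <>p is T. ✓
4: p is T, <>p is F. ✗
5: p is F, <>p is T. ✗
6: p is T, <>p is T. ✓
7: p is T, <>p is T. ✓

{3, 6, 7}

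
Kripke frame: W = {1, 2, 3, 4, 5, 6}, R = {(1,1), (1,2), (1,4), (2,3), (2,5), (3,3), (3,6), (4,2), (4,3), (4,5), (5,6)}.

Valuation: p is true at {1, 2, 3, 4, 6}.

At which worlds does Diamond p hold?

{1, 2, 3, 4, 5}

1: successors {1, 2, 4}; p there: 1:T, 2:T, 4:T. ✓
2: successors {3, 5}; p there: 3:T, 5:F. ✓
3: successors {3, 6}; p there: 3:T, 6:T. ✓
4: successors {2, 3, 5}; p there: 2:T, 3:T, 5:F. ✓
5: successors {6}; p there: 6:T. ✓
6: no successors, so Diamond p fails. ✗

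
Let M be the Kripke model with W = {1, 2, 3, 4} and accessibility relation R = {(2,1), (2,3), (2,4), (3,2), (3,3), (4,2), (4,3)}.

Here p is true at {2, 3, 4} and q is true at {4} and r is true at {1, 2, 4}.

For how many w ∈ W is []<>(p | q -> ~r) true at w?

3

1: no successors, so []<>(p | q -> ~r) holds vacuously. ✓
2: successors {1, 3, 4}; <>(p | q -> ~r) there: 1:F, 3:T, 4:T. ✗
3: successors {2, 3}; <>(p | q -> ~r) there: 2:T, 3:T. ✓
4: successors {2, 3}; <>(p | q -> ~r) there: 2:T, 3:T. ✓
Satisfying worlds: {1, 3, 4}.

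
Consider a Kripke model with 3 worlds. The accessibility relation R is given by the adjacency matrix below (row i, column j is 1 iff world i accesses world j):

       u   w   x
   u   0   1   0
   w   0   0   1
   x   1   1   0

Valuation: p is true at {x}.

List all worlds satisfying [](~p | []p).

{u, x}

u: successors {w}; ~p | []p there: w:T. ✓
w: successors {x}; ~p | []p there: x:F. ✗
x: successors {u, w}; ~p | []p there: u:T, w:T. ✓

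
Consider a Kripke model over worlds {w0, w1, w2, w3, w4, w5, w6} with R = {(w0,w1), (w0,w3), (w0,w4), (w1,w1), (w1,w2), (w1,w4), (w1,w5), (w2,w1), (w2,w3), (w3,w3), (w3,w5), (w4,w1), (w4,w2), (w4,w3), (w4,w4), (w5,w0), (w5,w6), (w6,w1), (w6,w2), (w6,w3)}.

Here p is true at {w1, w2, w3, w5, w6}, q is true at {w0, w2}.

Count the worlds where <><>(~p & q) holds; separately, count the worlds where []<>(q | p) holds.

For <><>(~p & q):
w0: successors {w1, w3, w4}; <>(~p & q) there: w1:F, w3:F, w4:F. ✗
w1: successors {w1, w2, w4, w5}; <>(~p & q) there: w1:F, w2:F, w4:F, w5:T. ✓
w2: successors {w1, w3}; <>(~p & q) there: w1:F, w3:F. ✗
w3: successors {w3, w5}; <>(~p & q) there: w3:F, w5:T. ✓
w4: successors {w1, w2, w3, w4}; <>(~p & q) there: w1:F, w2:F, w3:F, w4:F. ✗
w5: successors {w0, w6}; <>(~p & q) there: w0:F, w6:F. ✗
w6: successors {w1, w2, w3}; <>(~p & q) there: w1:F, w2:F, w3:F. ✗
— 2 worlds.
For []<>(q | p):
w0: successors {w1, w3, w4}; <>(q | p) there: w1:T, w3:T, w4:T. ✓
w1: successors {w1, w2, w4, w5}; <>(q | p) there: w1:T, w2:T, w4:T, w5:T. ✓
w2: successors {w1, w3}; <>(q | p) there: w1:T, w3:T. ✓
w3: successors {w3, w5}; <>(q | p) there: w3:T, w5:T. ✓
w4: successors {w1, w2, w3, w4}; <>(q | p) there: w1:T, w2:T, w3:T, w4:T. ✓
w5: successors {w0, w6}; <>(q | p) there: w0:T, w6:T. ✓
w6: successors {w1, w2, w3}; <>(q | p) there: w1:T, w2:T, w3:T. ✓
— 7 worlds.

2 and 7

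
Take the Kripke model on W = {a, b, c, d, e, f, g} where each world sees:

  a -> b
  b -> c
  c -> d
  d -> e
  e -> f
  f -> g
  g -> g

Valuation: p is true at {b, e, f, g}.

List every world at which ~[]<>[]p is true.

a: []<>[]p is F. ✓
b: []<>[]p is T. ✗
c: []<>[]p is T. ✗
d: []<>[]p is T. ✗
e: []<>[]p is T. ✗
f: []<>[]p is T. ✗
g: []<>[]p is T. ✗

{a}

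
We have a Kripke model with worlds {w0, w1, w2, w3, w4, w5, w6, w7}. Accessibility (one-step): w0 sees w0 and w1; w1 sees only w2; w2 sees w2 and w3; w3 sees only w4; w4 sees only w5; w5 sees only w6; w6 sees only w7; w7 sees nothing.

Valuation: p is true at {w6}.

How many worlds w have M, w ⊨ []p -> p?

w0: []p is F, p is F. ✓
w1: []p is F, p is F. ✓
w2: []p is F, p is F. ✓
w3: []p is F, p is F. ✓
w4: []p is F, p is F. ✓
w5: []p is T, p is F. ✗
w6: []p is F, p is T. ✓
w7: []p is T, p is F. ✗
Satisfying worlds: {w0, w1, w2, w3, w4, w6}.

6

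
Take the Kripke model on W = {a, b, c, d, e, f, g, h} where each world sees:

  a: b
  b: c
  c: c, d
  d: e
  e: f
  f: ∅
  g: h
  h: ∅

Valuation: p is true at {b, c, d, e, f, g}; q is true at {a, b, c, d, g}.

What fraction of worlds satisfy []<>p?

a: successors {b}; <>p there: b:T. ✓
b: successors {c}; <>p there: c:T. ✓
c: successors {c, d}; <>p there: c:T, d:T. ✓
d: successors {e}; <>p there: e:T. ✓
e: successors {f}; <>p there: f:F. ✗
f: no successors, so []<>p holds vacuously. ✓
g: successors {h}; <>p there: h:F. ✗
h: no successors, so []<>p holds vacuously. ✓
That's 6 of 8 worlds, so 6/8 = 3/4.

3/4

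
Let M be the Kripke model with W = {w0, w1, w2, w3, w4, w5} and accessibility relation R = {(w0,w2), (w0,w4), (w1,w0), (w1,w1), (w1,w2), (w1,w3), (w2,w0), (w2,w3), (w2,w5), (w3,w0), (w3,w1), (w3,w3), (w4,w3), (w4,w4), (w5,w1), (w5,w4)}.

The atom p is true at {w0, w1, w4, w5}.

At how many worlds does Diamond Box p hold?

w0: successors {w2, w4}; Box p there: w2:F, w4:F. ✗
w1: successors {w0, w1, w2, w3}; Box p there: w0:F, w1:F, w2:F, w3:F. ✗
w2: successors {w0, w3, w5}; Box p there: w0:F, w3:F, w5:T. ✓
w3: successors {w0, w1, w3}; Box p there: w0:F, w1:F, w3:F. ✗
w4: successors {w3, w4}; Box p there: w3:F, w4:F. ✗
w5: successors {w1, w4}; Box p there: w1:F, w4:F. ✗
Satisfying worlds: {w2}.

1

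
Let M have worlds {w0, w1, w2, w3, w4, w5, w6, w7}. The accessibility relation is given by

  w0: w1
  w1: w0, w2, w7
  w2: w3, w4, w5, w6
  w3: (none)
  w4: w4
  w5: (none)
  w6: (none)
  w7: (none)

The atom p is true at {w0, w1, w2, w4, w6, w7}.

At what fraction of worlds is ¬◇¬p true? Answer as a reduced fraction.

w0: ◇¬p is F. ✓
w1: ◇¬p is F. ✓
w2: ◇¬p is T. ✗
w3: ◇¬p is F. ✓
w4: ◇¬p is F. ✓
w5: ◇¬p is F. ✓
w6: ◇¬p is F. ✓
w7: ◇¬p is F. ✓
That's 7 of 8 worlds, so 7/8.

7/8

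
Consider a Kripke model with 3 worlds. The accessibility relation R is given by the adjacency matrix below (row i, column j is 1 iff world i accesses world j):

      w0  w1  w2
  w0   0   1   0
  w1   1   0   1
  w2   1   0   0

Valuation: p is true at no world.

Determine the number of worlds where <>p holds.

w0: successors {w1}; p there: w1:F. ✗
w1: successors {w0, w2}; p there: w0:F, w2:F. ✗
w2: successors {w0}; p there: w0:F. ✗
Satisfying worlds: ∅.

0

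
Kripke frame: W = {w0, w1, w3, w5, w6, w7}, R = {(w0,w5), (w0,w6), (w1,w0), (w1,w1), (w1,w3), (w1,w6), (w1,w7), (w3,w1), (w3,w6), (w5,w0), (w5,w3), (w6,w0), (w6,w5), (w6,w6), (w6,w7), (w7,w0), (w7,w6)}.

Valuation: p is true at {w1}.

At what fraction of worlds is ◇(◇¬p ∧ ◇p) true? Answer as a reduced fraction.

1/2

w0: successors {w5, w6}; ◇¬p ∧ ◇p there: w5:F, w6:F. ✗
w1: successors {w0, w1, w3, w6, w7}; ◇¬p ∧ ◇p there: w0:F, w1:T, w3:T, w6:F, w7:F. ✓
w3: successors {w1, w6}; ◇¬p ∧ ◇p there: w1:T, w6:F. ✓
w5: successors {w0, w3}; ◇¬p ∧ ◇p there: w0:F, w3:T. ✓
w6: successors {w0, w5, w6, w7}; ◇¬p ∧ ◇p there: w0:F, w5:F, w6:F, w7:F. ✗
w7: successors {w0, w6}; ◇¬p ∧ ◇p there: w0:F, w6:F. ✗
That's 3 of 6 worlds, so 3/6 = 1/2.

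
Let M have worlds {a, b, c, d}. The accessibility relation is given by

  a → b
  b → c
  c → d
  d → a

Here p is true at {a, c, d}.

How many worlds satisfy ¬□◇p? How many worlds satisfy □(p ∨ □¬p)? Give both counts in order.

For ¬□◇p:
a: □◇p is T. ✗
b: □◇p is T. ✗
c: □◇p is T. ✗
d: □◇p is F. ✓
— 1 world.
For □(p ∨ □¬p):
a: successors {b}; p ∨ □¬p there: b:F. ✗
b: successors {c}; p ∨ □¬p there: c:T. ✓
c: successors {d}; p ∨ □¬p there: d:T. ✓
d: successors {a}; p ∨ □¬p there: a:T. ✓
— 3 worlds.

1 and 3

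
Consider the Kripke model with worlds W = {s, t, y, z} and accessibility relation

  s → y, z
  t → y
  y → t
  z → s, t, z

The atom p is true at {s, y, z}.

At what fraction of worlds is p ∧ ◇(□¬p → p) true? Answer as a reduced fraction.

s: p is T, ◇(□¬p → p) is T. ✓
t: p is F, ◇(□¬p → p) is T. ✗
y: p is T, ◇(□¬p → p) is T. ✓
z: p is T, ◇(□¬p → p) is T. ✓
That's 3 of 4 worlds, so 3/4.

3/4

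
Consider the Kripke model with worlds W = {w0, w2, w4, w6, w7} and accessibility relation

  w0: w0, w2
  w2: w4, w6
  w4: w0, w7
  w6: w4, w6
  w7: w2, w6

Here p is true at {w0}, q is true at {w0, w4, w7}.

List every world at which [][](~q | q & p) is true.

w0: successors {w0, w2}; [](~q | q & p) there: w0:T, w2:F. ✗
w2: successors {w4, w6}; [](~q | q & p) there: w4:F, w6:F. ✗
w4: successors {w0, w7}; [](~q | q & p) there: w0:T, w7:T. ✓
w6: successors {w4, w6}; [](~q | q & p) there: w4:F, w6:F. ✗
w7: successors {w2, w6}; [](~q | q & p) there: w2:F, w6:F. ✗

{w4}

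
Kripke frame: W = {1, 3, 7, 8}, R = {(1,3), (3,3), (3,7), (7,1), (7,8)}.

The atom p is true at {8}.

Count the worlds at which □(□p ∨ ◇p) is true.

1

1: successors {3}; □p ∨ ◇p there: 3:F. ✗
3: successors {3, 7}; □p ∨ ◇p there: 3:F, 7:T. ✗
7: successors {1, 8}; □p ∨ ◇p there: 1:F, 8:T. ✗
8: no successors, so □(□p ∨ ◇p) holds vacuously. ✓
Satisfying worlds: {8}.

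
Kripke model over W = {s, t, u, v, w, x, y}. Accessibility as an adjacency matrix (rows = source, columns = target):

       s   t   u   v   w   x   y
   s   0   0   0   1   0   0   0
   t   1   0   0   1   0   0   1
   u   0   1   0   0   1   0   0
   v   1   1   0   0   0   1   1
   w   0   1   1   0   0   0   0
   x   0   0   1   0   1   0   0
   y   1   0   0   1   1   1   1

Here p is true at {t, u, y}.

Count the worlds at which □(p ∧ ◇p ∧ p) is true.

1

s: successors {v}; p ∧ ◇p ∧ p there: v:F. ✗
t: successors {s, v, y}; p ∧ ◇p ∧ p there: s:F, v:F, y:T. ✗
u: successors {t, w}; p ∧ ◇p ∧ p there: t:T, w:F. ✗
v: successors {s, t, x, y}; p ∧ ◇p ∧ p there: s:F, t:T, x:F, y:T. ✗
w: successors {t, u}; p ∧ ◇p ∧ p there: t:T, u:T. ✓
x: successors {u, w}; p ∧ ◇p ∧ p there: u:T, w:F. ✗
y: successors {s, v, w, x, y}; p ∧ ◇p ∧ p there: s:F, v:F, w:F, x:F, y:T. ✗
Satisfying worlds: {w}.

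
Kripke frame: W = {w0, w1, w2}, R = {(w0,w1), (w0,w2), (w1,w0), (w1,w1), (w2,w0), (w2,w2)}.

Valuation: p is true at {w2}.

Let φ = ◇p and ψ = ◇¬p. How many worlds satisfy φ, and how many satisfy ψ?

2 and 3

For ◇p:
w0: successors {w1, w2}; p there: w1:F, w2:T. ✓
w1: successors {w0, w1}; p there: w0:F, w1:F. ✗
w2: successors {w0, w2}; p there: w0:F, w2:T. ✓
— 2 worlds.
For ◇¬p:
w0: successors {w1, w2}; ¬p there: w1:T, w2:F. ✓
w1: successors {w0, w1}; ¬p there: w0:T, w1:T. ✓
w2: successors {w0, w2}; ¬p there: w0:T, w2:F. ✓
— 3 worlds.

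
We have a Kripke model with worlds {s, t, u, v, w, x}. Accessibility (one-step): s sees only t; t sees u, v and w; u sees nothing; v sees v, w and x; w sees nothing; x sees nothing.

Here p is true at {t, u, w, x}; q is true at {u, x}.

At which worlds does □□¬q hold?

{u, w, x}

s: successors {t}; □¬q there: t:F. ✗
t: successors {u, v, w}; □¬q there: u:T, v:F, w:T. ✗
u: no successors, so □□¬q holds vacuously. ✓
v: successors {v, w, x}; □¬q there: v:F, w:T, x:T. ✗
w: no successors, so □□¬q holds vacuously. ✓
x: no successors, so □□¬q holds vacuously. ✓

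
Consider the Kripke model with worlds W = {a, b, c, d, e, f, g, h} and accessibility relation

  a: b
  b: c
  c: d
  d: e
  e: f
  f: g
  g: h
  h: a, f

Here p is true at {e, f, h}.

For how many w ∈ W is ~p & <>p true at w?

a: ~p is T, <>p is F. ✗
b: ~p is T, <>p is F. ✗
c: ~p is T, <>p is F. ✗
d: ~p is T, <>p is T. ✓
e: ~p is F, <>p is T. ✗
f: ~p is F, <>p is F. ✗
g: ~p is T, <>p is T. ✓
h: ~p is F, <>p is T. ✗
Satisfying worlds: {d, g}.

2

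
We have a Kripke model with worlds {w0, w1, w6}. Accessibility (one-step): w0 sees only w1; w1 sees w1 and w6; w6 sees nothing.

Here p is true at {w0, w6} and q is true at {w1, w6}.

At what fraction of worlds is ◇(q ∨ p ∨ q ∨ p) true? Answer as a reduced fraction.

2/3

w0: successors {w1}; q ∨ p ∨ q ∨ p there: w1:T. ✓
w1: successors {w1, w6}; q ∨ p ∨ q ∨ p there: w1:T, w6:T. ✓
w6: no successors, so ◇(q ∨ p ∨ q ∨ p) fails. ✗
That's 2 of 3 worlds, so 2/3.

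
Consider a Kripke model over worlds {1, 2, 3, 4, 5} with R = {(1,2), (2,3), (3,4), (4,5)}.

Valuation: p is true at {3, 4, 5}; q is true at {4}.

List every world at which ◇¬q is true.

{1, 2, 4}

1: successors {2}; ¬q there: 2:T. ✓
2: successors {3}; ¬q there: 3:T. ✓
3: successors {4}; ¬q there: 4:F. ✗
4: successors {5}; ¬q there: 5:T. ✓
5: no successors, so ◇¬q fails. ✗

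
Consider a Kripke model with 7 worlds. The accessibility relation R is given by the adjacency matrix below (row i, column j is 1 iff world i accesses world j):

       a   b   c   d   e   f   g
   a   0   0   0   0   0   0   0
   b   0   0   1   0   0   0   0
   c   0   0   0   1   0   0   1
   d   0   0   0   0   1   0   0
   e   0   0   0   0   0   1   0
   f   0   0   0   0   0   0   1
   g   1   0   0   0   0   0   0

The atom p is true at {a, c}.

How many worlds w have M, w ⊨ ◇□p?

3

a: no successors, so ◇□p fails. ✗
b: successors {c}; □p there: c:F. ✗
c: successors {d, g}; □p there: d:F, g:T. ✓
d: successors {e}; □p there: e:F. ✗
e: successors {f}; □p there: f:F. ✗
f: successors {g}; □p there: g:T. ✓
g: successors {a}; □p there: a:T. ✓
Satisfying worlds: {c, f, g}.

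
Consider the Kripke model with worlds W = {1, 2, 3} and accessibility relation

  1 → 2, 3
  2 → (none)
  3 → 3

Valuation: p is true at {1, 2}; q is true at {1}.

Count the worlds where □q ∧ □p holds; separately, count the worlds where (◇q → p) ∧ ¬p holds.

For □q ∧ □p:
1: □q is F, □p is F. ✗
2: □q is T, □p is T. ✓
3: □q is F, □p is F. ✗
— 1 world.
For (◇q → p) ∧ ¬p:
1: ◇q → p is T, ¬p is F. ✗
2: ◇q → p is T, ¬p is F. ✗
3: ◇q → p is T, ¬p is T. ✓
— 1 world.

1 and 1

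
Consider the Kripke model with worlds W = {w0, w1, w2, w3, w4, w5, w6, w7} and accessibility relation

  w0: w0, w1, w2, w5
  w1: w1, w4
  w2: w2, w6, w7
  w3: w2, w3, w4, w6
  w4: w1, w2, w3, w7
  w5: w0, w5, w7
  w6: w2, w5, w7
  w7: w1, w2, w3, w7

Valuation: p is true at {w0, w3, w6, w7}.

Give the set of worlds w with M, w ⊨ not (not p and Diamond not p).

w0: not p and Diamond not p is F. ✓
w1: not p and Diamond not p is T. ✗
w2: not p and Diamond not p is T. ✗
w3: not p and Diamond not p is F. ✓
w4: not p and Diamond not p is T. ✗
w5: not p and Diamond not p is T. ✗
w6: not p and Diamond not p is F. ✓
w7: not p and Diamond not p is F. ✓

{w0, w3, w6, w7}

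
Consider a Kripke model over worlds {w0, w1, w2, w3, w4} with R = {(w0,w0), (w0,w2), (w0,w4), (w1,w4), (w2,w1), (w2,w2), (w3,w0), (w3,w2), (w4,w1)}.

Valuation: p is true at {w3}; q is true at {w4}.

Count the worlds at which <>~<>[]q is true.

4

w0: successors {w0, w2, w4}; ~<>[]q there: w0:T, w2:F, w4:F. ✓
w1: successors {w4}; ~<>[]q there: w4:F. ✗
w2: successors {w1, w2}; ~<>[]q there: w1:T, w2:F. ✓
w3: successors {w0, w2}; ~<>[]q there: w0:T, w2:F. ✓
w4: successors {w1}; ~<>[]q there: w1:T. ✓
Satisfying worlds: {w0, w2, w3, w4}.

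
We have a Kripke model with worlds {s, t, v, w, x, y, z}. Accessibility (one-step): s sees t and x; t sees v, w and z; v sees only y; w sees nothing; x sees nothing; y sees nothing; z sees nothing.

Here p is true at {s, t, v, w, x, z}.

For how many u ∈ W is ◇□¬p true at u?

s: successors {t, x}; □¬p there: t:F, x:T. ✓
t: successors {v, w, z}; □¬p there: v:T, w:T, z:T. ✓
v: successors {y}; □¬p there: y:T. ✓
w: no successors, so ◇□¬p fails. ✗
x: no successors, so ◇□¬p fails. ✗
y: no successors, so ◇□¬p fails. ✗
z: no successors, so ◇□¬p fails. ✗
Satisfying worlds: {s, t, v}.

3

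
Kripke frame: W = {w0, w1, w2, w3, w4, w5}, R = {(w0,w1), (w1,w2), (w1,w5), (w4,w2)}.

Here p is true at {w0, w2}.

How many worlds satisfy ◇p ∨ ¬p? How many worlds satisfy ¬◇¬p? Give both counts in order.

For ◇p ∨ ¬p:
w0: ◇p is F, ¬p is F. ✗
w1: ◇p is T, ¬p is T. ✓
w2: ◇p is F, ¬p is F. ✗
w3: ◇p is F, ¬p is T. ✓
w4: ◇p is T, ¬p is T. ✓
w5: ◇p is F, ¬p is T. ✓
— 4 worlds.
For ¬◇¬p:
w0: ◇¬p is T. ✗
w1: ◇¬p is T. ✗
w2: ◇¬p is F. ✓
w3: ◇¬p is F. ✓
w4: ◇¬p is F. ✓
w5: ◇¬p is F. ✓
— 4 worlds.

4 and 4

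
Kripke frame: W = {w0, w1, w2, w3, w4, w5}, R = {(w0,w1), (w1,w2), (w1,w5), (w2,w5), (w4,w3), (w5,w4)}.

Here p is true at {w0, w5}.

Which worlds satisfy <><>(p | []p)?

{w0, w1, w5}

w0: successors {w1}; <>(p | []p) there: w1:T. ✓
w1: successors {w2, w5}; <>(p | []p) there: w2:T, w5:F. ✓
w2: successors {w5}; <>(p | []p) there: w5:F. ✗
w3: no successors, so <><>(p | []p) fails. ✗
w4: successors {w3}; <>(p | []p) there: w3:F. ✗
w5: successors {w4}; <>(p | []p) there: w4:T. ✓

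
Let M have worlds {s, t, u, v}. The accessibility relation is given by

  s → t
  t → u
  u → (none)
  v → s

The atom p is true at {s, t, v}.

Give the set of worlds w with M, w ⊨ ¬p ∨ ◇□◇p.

{t, u}

s: ¬p is F, ◇□◇p is F. ✗
t: ¬p is F, ◇□◇p is T. ✓
u: ¬p is T, ◇□◇p is F. ✓
v: ¬p is F, ◇□◇p is F. ✗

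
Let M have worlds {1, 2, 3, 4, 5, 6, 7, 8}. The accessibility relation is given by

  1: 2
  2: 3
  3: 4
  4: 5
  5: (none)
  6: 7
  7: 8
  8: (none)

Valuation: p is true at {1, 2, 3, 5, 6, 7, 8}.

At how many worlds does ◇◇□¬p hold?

1: successors {2}; ◇□¬p there: 2:T. ✓
2: successors {3}; ◇□¬p there: 3:F. ✗
3: successors {4}; ◇□¬p there: 4:T. ✓
4: successors {5}; ◇□¬p there: 5:F. ✗
5: no successors, so ◇◇□¬p fails. ✗
6: successors {7}; ◇□¬p there: 7:T. ✓
7: successors {8}; ◇□¬p there: 8:F. ✗
8: no successors, so ◇◇□¬p fails. ✗
Satisfying worlds: {1, 3, 6}.

3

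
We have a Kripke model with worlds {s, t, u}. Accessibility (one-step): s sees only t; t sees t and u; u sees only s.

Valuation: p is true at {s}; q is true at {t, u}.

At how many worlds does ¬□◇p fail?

s: □◇p is F. ✓
t: □◇p is F. ✓
u: □◇p is F. ✓
Satisfying worlds: {s, t, u}.
So ¬□◇p fails at the other 0 worlds.

0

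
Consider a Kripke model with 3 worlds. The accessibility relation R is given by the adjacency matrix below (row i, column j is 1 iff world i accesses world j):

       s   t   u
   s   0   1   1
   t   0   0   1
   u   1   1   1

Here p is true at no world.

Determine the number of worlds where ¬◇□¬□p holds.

0

s: ◇□¬□p is T. ✗
t: ◇□¬□p is T. ✗
u: ◇□¬□p is T. ✗
Satisfying worlds: ∅.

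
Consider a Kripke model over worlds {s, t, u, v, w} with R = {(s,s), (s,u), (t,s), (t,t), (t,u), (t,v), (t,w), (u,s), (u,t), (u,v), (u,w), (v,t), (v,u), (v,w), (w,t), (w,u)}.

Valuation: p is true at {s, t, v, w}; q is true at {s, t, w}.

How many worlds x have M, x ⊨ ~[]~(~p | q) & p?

4

s: ~[]~(~p | q) is T, p is T. ✓
t: ~[]~(~p | q) is T, p is T. ✓
u: ~[]~(~p | q) is T, p is F. ✗
v: ~[]~(~p | q) is T, p is T. ✓
w: ~[]~(~p | q) is T, p is T. ✓
Satisfying worlds: {s, t, v, w}.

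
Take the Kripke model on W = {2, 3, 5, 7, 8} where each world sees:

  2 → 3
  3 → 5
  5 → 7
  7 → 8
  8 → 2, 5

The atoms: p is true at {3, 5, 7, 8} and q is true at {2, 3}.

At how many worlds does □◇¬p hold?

2: successors {3}; ◇¬p there: 3:F. ✗
3: successors {5}; ◇¬p there: 5:F. ✗
5: successors {7}; ◇¬p there: 7:F. ✗
7: successors {8}; ◇¬p there: 8:T. ✓
8: successors {2, 5}; ◇¬p there: 2:F, 5:F. ✗
Satisfying worlds: {7}.

1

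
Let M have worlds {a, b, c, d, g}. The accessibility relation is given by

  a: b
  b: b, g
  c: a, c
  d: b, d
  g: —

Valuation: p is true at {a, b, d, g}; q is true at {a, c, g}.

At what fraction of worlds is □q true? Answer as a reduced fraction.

a: successors {b}; q there: b:F. ✗
b: successors {b, g}; q there: b:F, g:T. ✗
c: successors {a, c}; q there: a:T, c:T. ✓
d: successors {b, d}; q there: b:F, d:F. ✗
g: no successors, so □q holds vacuously. ✓
That's 2 of 5 worlds, so 2/5.

2/5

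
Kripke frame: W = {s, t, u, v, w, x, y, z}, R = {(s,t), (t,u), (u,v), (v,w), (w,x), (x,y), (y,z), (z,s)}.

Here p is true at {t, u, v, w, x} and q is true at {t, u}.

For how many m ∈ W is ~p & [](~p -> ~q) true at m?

s: ~p is T, [](~p -> ~q) is T. ✓
t: ~p is F, [](~p -> ~q) is T. ✗
u: ~p is F, [](~p -> ~q) is T. ✗
v: ~p is F, [](~p -> ~q) is T. ✗
w: ~p is F, [](~p -> ~q) is T. ✗
x: ~p is F, [](~p -> ~q) is T. ✗
y: ~p is T, [](~p -> ~q) is T. ✓
z: ~p is T, [](~p -> ~q) is T. ✓
Satisfying worlds: {s, y, z}.

3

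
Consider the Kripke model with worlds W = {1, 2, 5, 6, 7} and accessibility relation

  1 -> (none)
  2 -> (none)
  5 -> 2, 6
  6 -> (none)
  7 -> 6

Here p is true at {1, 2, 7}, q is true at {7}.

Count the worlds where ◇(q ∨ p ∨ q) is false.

4

1: no successors, so ◇(q ∨ p ∨ q) fails. ✗
2: no successors, so ◇(q ∨ p ∨ q) fails. ✗
5: successors {2, 6}; q ∨ p ∨ q there: 2:T, 6:F. ✓
6: no successors, so ◇(q ∨ p ∨ q) fails. ✗
7: successors {6}; q ∨ p ∨ q there: 6:F. ✗
Satisfying worlds: {5}.
So ◇(q ∨ p ∨ q) fails at the other 4 worlds.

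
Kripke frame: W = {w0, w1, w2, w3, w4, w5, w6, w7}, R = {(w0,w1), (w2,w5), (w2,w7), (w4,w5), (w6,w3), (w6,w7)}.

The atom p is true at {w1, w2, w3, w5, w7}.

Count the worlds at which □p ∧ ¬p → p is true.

5

w0: □p ∧ ¬p is T, p is F. ✗
w1: □p ∧ ¬p is F, p is T. ✓
w2: □p ∧ ¬p is F, p is T. ✓
w3: □p ∧ ¬p is F, p is T. ✓
w4: □p ∧ ¬p is T, p is F. ✗
w5: □p ∧ ¬p is F, p is T. ✓
w6: □p ∧ ¬p is T, p is F. ✗
w7: □p ∧ ¬p is F, p is T. ✓
Satisfying worlds: {w1, w2, w3, w5, w7}.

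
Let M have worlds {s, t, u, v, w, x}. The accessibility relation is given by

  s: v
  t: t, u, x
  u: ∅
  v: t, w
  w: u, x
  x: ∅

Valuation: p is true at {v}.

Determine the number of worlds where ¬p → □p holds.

s: ¬p is T, □p is T. ✓
t: ¬p is T, □p is F. ✗
u: ¬p is T, □p is T. ✓
v: ¬p is F, □p is F. ✓
w: ¬p is T, □p is F. ✗
x: ¬p is T, □p is T. ✓
Satisfying worlds: {s, u, v, x}.

4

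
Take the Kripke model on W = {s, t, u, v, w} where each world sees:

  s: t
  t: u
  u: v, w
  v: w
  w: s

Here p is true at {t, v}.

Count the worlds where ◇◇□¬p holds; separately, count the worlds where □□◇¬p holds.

For ◇◇□¬p:
s: successors {t}; ◇□¬p there: t:F. ✗
t: successors {u}; ◇□¬p there: u:T. ✓
u: successors {v, w}; ◇□¬p there: v:T, w:F. ✓
v: successors {w}; ◇□¬p there: w:F. ✗
w: successors {s}; ◇□¬p there: s:T. ✓
— 3 worlds.
For □□◇¬p:
s: successors {t}; □◇¬p there: t:T. ✓
t: successors {u}; □◇¬p there: u:T. ✓
u: successors {v, w}; □◇¬p there: v:T, w:F. ✗
v: successors {w}; □◇¬p there: w:F. ✗
w: successors {s}; □◇¬p there: s:T. ✓
— 3 worlds.

3 and 3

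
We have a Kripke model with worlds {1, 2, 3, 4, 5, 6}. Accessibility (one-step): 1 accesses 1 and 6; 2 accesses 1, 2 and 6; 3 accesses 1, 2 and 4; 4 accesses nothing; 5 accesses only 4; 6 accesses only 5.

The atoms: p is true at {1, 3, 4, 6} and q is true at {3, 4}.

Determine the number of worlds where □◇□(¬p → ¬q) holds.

4

1: successors {1, 6}; ◇□(¬p → ¬q) there: 1:T, 6:T. ✓
2: successors {1, 2, 6}; ◇□(¬p → ¬q) there: 1:T, 2:T, 6:T. ✓
3: successors {1, 2, 4}; ◇□(¬p → ¬q) there: 1:T, 2:T, 4:F. ✗
4: no successors, so □◇□(¬p → ¬q) holds vacuously. ✓
5: successors {4}; ◇□(¬p → ¬q) there: 4:F. ✗
6: successors {5}; ◇□(¬p → ¬q) there: 5:T. ✓
Satisfying worlds: {1, 2, 4, 6}.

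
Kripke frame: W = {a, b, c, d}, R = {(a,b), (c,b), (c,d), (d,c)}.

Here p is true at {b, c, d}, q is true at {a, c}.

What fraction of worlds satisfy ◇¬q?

a: successors {b}; ¬q there: b:T. ✓
b: no successors, so ◇¬q fails. ✗
c: successors {b, d}; ¬q there: b:T, d:T. ✓
d: successors {c}; ¬q there: c:F. ✗
That's 2 of 4 worlds, so 2/4 = 1/2.

1/2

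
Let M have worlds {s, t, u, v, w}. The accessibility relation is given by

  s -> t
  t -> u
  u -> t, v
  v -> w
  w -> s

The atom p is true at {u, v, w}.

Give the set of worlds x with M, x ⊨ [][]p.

s: successors {t}; []p there: t:T. ✓
t: successors {u}; []p there: u:F. ✗
u: successors {t, v}; []p there: t:T, v:T. ✓
v: successors {w}; []p there: w:F. ✗
w: successors {s}; []p there: s:F. ✗

{s, u}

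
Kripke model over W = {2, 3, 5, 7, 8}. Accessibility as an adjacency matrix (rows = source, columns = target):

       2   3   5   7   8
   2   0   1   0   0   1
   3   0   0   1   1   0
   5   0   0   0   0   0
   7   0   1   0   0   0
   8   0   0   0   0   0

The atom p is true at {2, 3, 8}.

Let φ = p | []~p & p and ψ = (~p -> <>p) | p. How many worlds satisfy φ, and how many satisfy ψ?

3 and 4

For p | []~p & p:
2: p is T, []~p & p is F. ✓
3: p is T, []~p & p is T. ✓
5: p is F, []~p & p is F. ✗
7: p is F, []~p & p is F. ✗
8: p is T, []~p & p is T. ✓
— 3 worlds.
For (~p -> <>p) | p:
2: ~p -> <>p is T, p is T. ✓
3: ~p -> <>p is T, p is T. ✓
5: ~p -> <>p is F, p is F. ✗
7: ~p -> <>p is T, p is F. ✓
8: ~p -> <>p is T, p is T. ✓
— 4 worlds.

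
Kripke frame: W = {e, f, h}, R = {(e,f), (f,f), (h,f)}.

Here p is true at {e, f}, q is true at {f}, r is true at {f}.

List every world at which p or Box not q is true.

{e, f}

e: p is T, Box not q is F. ✓
f: p is T, Box not q is F. ✓
h: p is F, Box not q is F. ✗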